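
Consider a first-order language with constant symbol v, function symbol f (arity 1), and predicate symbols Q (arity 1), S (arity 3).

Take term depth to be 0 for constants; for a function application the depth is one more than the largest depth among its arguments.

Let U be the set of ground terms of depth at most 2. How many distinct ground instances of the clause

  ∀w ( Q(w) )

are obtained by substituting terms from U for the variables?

3

Ground terms of depth ≤ 2:
  Let N_k = |{terms of depth ≤ k}|. Then N_0 = 1 and N_k = 1 + N_{k-1} for k ≥ 1 (one summand per function symbol, arity giving the exponent).
  N_0 = 1
  N_1 = 1 + 1 = 2
  N_2 = 1 + 2 = 3
  Explicitly: v, f(v), f(f(v)).
So there are 3 ground terms available for substitution.
There is 1 variable to instantiate (w),  occurring in at least one literal, so different choices give different ground instances.
Number of ground instances = 3.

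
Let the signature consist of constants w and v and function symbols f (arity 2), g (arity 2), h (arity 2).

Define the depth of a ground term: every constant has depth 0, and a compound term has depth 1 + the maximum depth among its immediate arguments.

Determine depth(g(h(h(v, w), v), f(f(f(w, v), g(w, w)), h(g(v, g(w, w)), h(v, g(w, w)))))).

depth(h(v, w)) = 1 + max(0, 0) = 1
depth(h(h(v, w), v)) = 1 + max(1, 0) = 2
depth(f(w, v)) = 1 + max(0, 0) = 1
depth(g(w, w)) = 1 + max(0, 0) = 1
depth(f(f(w, v), g(w, w))) = 1 + max(1, 1) = 2
depth(g(v, g(w, w))) = 1 + max(0, 1) = 2
depth(h(v, g(w, w))) = 1 + max(0, 1) = 2
depth(h(g(v, g(w, w)), h(v, g(w, w)))) = 1 + max(2, 2) = 3
depth(f(f(f(w, v), g(w, w)), h(g(v, g(w, w)), h(v, g(w, w))))) = 1 + max(2, 3) = 4
depth(g(h(h(v, w), v), f(f(f(w, v), g(w, w)), h(g(v, g(w, w)), h(v, g(w, w)))))) = 1 + max(2, 4) = 5

5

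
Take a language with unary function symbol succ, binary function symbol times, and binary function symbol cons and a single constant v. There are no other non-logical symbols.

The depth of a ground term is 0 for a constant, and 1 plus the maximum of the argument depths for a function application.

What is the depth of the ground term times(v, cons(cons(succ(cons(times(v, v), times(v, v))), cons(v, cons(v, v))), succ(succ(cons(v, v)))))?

6

depth(times(v, v)) = 1 + max(0, 0) = 1
depth(cons(times(v, v), times(v, v))) = 1 + max(1, 1) = 2
depth(succ(cons(times(v, v), times(v, v)))) = 1 + depth(cons(times(v, v), times(v, v))) = 1 + 2 = 3
depth(cons(v, v)) = 1 + max(0, 0) = 1
depth(cons(v, cons(v, v))) = 1 + max(0, 1) = 2
depth(cons(succ(cons(times(v, v), times(v, v))), cons(v, cons(v, v)))) = 1 + max(3, 2) = 4
depth(succ(cons(v, v))) = 1 + depth(cons(v, v)) = 1 + 1 = 2
depth(succ(succ(cons(v, v)))) = 1 + depth(succ(cons(v, v))) = 1 + 2 = 3
depth(cons(cons(succ(cons(times(v, v), times(v, v))), cons(v, cons(v, v))), succ(succ(cons(v, v))))) = 1 + max(4, 3) = 5
depth(times(v, cons(cons(succ(cons(times(v, v), times(v, v))), cons(v, cons(v, v))), succ(succ(cons(v, v)))))) = 1 + max(0, 5) = 6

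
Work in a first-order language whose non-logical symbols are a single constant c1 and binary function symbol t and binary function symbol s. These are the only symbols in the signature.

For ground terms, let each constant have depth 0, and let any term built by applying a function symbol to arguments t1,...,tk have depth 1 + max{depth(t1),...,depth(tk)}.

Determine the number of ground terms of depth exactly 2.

16

Count level by level. With function symbols t/2, s/2, the terms of depth ≤ k are the 1 constant together with each function applied to depth-≤(k−1) tuples, so N_k = 1 + N_{k-1}^2 + N_{k-1}^2.
N_0 = 1
N_1 = 1 + 1^2 + 1^2 = 3
N_2 = 1 + 3^2 + 3^2 = 19
Terms of depth exactly 2: N_2 − N_1 = 19 − 3 = 16.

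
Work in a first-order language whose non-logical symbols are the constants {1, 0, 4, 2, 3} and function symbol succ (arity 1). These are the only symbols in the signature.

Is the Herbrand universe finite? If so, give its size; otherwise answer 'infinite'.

The signature has at least one function symbol (succ, arity 1) and at least one constant (1).
Iterating succ gives infinitely many distinct ground terms: 1, succ(1), succ(succ(1)), ...
So the Herbrand universe is infinite.

infinite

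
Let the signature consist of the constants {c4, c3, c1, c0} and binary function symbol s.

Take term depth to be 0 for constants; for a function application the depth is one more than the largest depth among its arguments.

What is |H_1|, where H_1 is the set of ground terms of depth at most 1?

Let N_k count ground terms of depth at most k. Each non-constant term of depth ≤ k is some function symbol applied to depth-≤(k−1) arguments, giving N_k = 4 + N_{k-1}^2.
N_0 = 4
N_1 = 4 + 4^2 = 20

20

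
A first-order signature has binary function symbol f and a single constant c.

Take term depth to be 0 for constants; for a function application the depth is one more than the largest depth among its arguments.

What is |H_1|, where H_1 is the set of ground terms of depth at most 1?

Count level by level. With function symbols f/2, the terms of depth ≤ k are the 1 constant together with each function applied to depth-≤(k−1) tuples, so N_k = 1 + N_{k-1}^2.
N_0 = 1
N_1 = 1 + 1^2 = 2
Explicitly: c, f(c, c).

2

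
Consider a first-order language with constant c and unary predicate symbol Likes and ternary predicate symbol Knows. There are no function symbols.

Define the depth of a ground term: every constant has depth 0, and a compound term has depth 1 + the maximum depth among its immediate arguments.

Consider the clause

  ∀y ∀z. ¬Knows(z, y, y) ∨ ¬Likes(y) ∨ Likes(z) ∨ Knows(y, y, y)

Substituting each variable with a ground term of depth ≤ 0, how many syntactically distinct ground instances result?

Ground terms of depth ≤ 0:
  With no function symbols every ground term is a constant, so there is exactly 1 ground term at every depth bound.
  N_0 = 1
  Explicitly: c.
So there is exactly 1 ground term available for substitution.
Each of y, z ranges independently over the available ground terms, and distinct assignments produce distinct instances.
Number of ground instances = 1^2 = 1.

1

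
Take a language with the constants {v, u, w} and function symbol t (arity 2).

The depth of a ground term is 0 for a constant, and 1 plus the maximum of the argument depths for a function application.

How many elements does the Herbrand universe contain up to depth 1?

Count level by level. With function symbols t/2, the terms of depth ≤ k are the 3 constants together with each function applied to depth-≤(k−1) tuples, so N_k = 3 + N_{k-1}^2.
N_0 = 3
N_1 = 3 + 3^2 = 12
Explicitly: v, u, w, t(v, v), t(v, u), t(v, w), t(u, v), t(u, u), t(u, w), t(w, v), t(w, u), t(w, w).

12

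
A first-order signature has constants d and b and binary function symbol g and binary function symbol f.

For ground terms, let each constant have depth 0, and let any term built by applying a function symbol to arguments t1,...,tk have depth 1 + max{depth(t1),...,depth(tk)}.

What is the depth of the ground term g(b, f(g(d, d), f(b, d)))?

depth(g(d, d)) = 1 + max(0, 0) = 1
depth(f(b, d)) = 1 + max(0, 0) = 1
depth(f(g(d, d), f(b, d))) = 1 + max(1, 1) = 2
depth(g(b, f(g(d, d), f(b, d)))) = 1 + max(0, 2) = 3

3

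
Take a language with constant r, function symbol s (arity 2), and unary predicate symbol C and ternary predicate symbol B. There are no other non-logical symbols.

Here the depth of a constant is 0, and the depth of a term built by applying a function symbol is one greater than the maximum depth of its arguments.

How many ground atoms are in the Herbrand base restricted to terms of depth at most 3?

17602

First count ground terms of depth ≤ 3.
If N_k denotes the number of depth-≤k ground terms, the 1 constant gives N_0 = 1, and each function symbol of arity r contributes N_{k-1}^r new terms at level k: N_k = 1 + N_{k-1}^2.
N_0 = 1
N_1 = 1 + 1^2 = 2
N_2 = 1 + 2^2 = 5
N_3 = 1 + 5^2 = 26
So |H| = 26.
Ground atoms are formed by filling each argument slot of a predicate with a term from H, so an r-ary predicate gives |H|^r atoms:
  C: 26;  B: 26^3 = 17576
Total ground atoms: 26 + 17576 = 17602.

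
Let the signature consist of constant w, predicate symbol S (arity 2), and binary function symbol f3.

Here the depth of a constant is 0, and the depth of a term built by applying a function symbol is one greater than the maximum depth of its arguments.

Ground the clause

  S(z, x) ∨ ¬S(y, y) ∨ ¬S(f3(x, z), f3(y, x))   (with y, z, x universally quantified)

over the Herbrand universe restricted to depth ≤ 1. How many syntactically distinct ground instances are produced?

Ground terms of depth ≤ 1:
  If N_k denotes the number of depth-≤k ground terms, the 1 constant gives N_0 = 1, and each function symbol of arity r contributes N_{k-1}^r new terms at level k: N_k = 1 + N_{k-1}^2.
  N_0 = 1
  N_1 = 1 + 1^2 = 2
  Explicitly: w, f3(w, w).
So there are 2 ground terms available for substitution.
Each of y, z, x ranges independently over the available ground terms, and distinct assignments produce distinct instances.
Number of ground instances = 2^3 = 8.

8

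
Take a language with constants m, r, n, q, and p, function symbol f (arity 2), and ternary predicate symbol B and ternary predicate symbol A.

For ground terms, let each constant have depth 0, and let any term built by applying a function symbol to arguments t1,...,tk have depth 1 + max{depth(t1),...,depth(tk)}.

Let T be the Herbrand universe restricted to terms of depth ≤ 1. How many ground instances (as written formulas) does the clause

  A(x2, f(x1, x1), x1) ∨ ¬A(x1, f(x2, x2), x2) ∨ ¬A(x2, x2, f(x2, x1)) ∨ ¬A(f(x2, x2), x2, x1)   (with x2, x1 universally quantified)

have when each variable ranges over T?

Ground terms of depth ≤ 1:
  Let N_k = |{terms of depth ≤ k}|. Then N_0 = 5 and N_k = 5 + N_{k-1}^2 for k ≥ 1 (one summand per function symbol, arity giving the exponent).
  N_0 = 5
  N_1 = 5 + 5^2 = 30
So there are 30 ground terms available for substitution.
There are 2 variables to instantiate (x2, x1), each occurring in at least one literal, so different choices give different ground instances.
Number of ground instances = 30^2 = 900.

900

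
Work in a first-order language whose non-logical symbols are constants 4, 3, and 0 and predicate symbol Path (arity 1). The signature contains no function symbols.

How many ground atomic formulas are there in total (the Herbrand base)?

With no function symbols, the Herbrand universe is just the 3 constants.
Ground atoms per predicate: Path: 3.
Herbrand base size = 3 = 3.

3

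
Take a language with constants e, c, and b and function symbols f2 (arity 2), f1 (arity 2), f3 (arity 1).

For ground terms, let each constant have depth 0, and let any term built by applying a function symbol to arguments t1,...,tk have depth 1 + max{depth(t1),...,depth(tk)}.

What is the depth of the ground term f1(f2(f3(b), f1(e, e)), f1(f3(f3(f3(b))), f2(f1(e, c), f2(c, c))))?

depth(f3(b)) = 1 + depth(b) = 1 + 0 = 1
depth(f1(e, e)) = 1 + max(0, 0) = 1
depth(f2(f3(b), f1(e, e))) = 1 + max(1, 1) = 2
depth(f3(f3(b))) = 1 + depth(f3(b)) = 1 + 1 = 2
depth(f3(f3(f3(b)))) = 1 + depth(f3(f3(b))) = 1 + 2 = 3
depth(f1(e, c)) = 1 + max(0, 0) = 1
depth(f2(c, c)) = 1 + max(0, 0) = 1
depth(f2(f1(e, c), f2(c, c))) = 1 + max(1, 1) = 2
depth(f1(f3(f3(f3(b))), f2(f1(e, c), f2(c, c)))) = 1 + max(3, 2) = 4
depth(f1(f2(f3(b), f1(e, e)), f1(f3(f3(f3(b))), f2(f1(e, c), f2(c, c))))) = 1 + max(2, 4) = 5

5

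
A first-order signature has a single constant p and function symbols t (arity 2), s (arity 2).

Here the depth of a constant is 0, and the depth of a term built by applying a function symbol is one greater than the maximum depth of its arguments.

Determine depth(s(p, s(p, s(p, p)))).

depth(s(p, p)) = 1 + max(0, 0) = 1
depth(s(p, s(p, p))) = 1 + max(0, 1) = 2
depth(s(p, s(p, s(p, p)))) = 1 + max(0, 2) = 3

3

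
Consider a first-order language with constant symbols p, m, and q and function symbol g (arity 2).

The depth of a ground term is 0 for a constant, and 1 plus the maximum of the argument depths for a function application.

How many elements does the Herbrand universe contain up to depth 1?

12

Let N_k = |{terms of depth ≤ k}|. Then N_0 = 3 and N_k = 3 + N_{k-1}^2 for k ≥ 1 (one summand per function symbol, arity giving the exponent).
N_0 = 3
N_1 = 3 + 3^2 = 12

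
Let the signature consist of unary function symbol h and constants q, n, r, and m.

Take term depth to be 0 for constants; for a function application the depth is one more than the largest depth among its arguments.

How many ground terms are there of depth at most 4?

Write N_k for the number of ground terms of depth ≤ k. A term of depth ≤ k is either a constant or a function symbol applied to arguments of depth ≤ k−1, so N_k = 4 + N_{k-1}.
N_0 = 4
N_1 = 4 + 4 = 8
N_2 = 4 + 8 = 12
N_3 = 4 + 12 = 16
N_4 = 4 + 16 = 20

20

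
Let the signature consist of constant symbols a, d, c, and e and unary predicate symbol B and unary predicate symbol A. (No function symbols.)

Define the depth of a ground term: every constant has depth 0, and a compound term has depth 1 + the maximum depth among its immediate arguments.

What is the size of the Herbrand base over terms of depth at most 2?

First count ground terms of depth ≤ 2.
With no function symbols every ground term is a constant, so there are exactly 4 ground terms at every depth bound.
N_0 = 4
N_1 = 4
N_2 = 4
Explicitly: a, d, c, e.
So |H| = 4.
Each predicate of arity r yields |H|^r ground atoms (one per choice of an r-tuple from H):
  B: 4;  A: 4
Total ground atoms: 4 + 4 = 8.

8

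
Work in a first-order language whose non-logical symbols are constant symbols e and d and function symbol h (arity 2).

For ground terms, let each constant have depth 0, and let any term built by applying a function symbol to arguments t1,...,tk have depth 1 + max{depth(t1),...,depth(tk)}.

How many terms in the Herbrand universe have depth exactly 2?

Let N_k = |{terms of depth ≤ k}|. Then N_0 = 2 and N_k = 2 + N_{k-1}^2 for k ≥ 1 (one summand per function symbol, arity giving the exponent).
N_0 = 2
N_1 = 2 + 2^2 = 6
N_2 = 2 + 6^2 = 38
Terms of depth exactly 2: N_2 − N_1 = 38 − 6 = 32.

32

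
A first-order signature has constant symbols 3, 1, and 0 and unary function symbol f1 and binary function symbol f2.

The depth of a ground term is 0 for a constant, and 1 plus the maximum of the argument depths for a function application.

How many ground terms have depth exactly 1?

12

Let N_k = |{terms of depth ≤ k}|. Then N_0 = 3 and N_k = 3 + N_{k-1} + N_{k-1}^2 for k ≥ 1 (one summand per function symbol, arity giving the exponent).
N_0 = 3
N_1 = 3 + 3 + 3^2 = 15
Terms of depth exactly 1: N_1 − N_0 = 15 − 3 = 12.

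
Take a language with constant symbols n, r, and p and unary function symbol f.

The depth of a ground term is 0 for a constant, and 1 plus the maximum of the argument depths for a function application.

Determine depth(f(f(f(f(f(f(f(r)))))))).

7

depth(f(r)) = 1 + depth(r) = 1 + 0 = 1
depth(f(f(r))) = 1 + depth(f(r)) = 1 + 1 = 2
depth(f(f(f(r)))) = 1 + depth(f(f(r))) = 1 + 2 = 3
depth(f(f(f(f(r))))) = 1 + depth(f(f(f(r)))) = 1 + 3 = 4
depth(f(f(f(f(f(r)))))) = 1 + depth(f(f(f(f(r))))) = 1 + 4 = 5
depth(f(f(f(f(f(f(r))))))) = 1 + depth(f(f(f(f(f(r)))))) = 1 + 5 = 6
depth(f(f(f(f(f(f(f(r)))))))) = 1 + depth(f(f(f(f(f(f(r))))))) = 1 + 6 = 7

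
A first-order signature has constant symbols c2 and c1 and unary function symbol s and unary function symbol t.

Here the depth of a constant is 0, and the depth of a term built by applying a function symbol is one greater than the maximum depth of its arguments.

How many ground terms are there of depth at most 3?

Let N_k = |{terms of depth ≤ k}|. Then N_0 = 2 and N_k = 2 + N_{k-1} + N_{k-1} for k ≥ 1 (one summand per function symbol, arity giving the exponent).
N_0 = 2
N_1 = 2 + 2 + 2 = 6
N_2 = 2 + 6 + 6 = 14
N_3 = 2 + 14 + 14 = 30

30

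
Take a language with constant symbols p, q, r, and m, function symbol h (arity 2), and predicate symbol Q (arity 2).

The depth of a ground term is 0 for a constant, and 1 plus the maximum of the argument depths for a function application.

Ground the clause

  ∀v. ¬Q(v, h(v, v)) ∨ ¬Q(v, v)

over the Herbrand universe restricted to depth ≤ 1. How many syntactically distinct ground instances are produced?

20

Ground terms of depth ≤ 1:
  Write N_k for the number of ground terms of depth ≤ k. A term of depth ≤ k is either a constant or a function symbol applied to arguments of depth ≤ k−1, so N_k = 4 + N_{k-1}^2.
  N_0 = 4
  N_1 = 4 + 4^2 = 20
So there are 20 ground terms available for substitution.
The variable v ranges independently over the available ground terms, and distinct assignments produce distinct instances.
Number of ground instances = 20.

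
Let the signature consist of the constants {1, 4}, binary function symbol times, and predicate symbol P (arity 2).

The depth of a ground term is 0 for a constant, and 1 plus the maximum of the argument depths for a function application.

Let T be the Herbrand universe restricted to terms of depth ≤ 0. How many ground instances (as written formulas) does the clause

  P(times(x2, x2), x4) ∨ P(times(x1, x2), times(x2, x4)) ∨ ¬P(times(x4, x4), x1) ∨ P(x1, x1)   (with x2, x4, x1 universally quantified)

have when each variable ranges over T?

Ground terms of depth ≤ 0:
  Let N_k = |{terms of depth ≤ k}|. Then N_0 = 2 and N_k = 2 + N_{k-1}^2 for k ≥ 1 (one summand per function symbol, arity giving the exponent).
  N_0 = 2
So there are 2 ground terms available for substitution.
The clause has 3 distinct variables (x2, x4, x1), each appearing in the body. In the free term algebra distinct substitutions yield syntactically distinct ground instances.
Number of ground instances = 2^3 = 8.

8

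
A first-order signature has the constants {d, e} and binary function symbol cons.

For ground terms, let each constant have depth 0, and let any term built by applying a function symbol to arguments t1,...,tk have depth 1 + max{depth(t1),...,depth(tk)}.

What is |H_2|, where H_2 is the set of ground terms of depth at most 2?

38

Count level by level. With function symbols cons/2, the terms of depth ≤ k are the 2 constants together with each function applied to depth-≤(k−1) tuples, so N_k = 2 + N_{k-1}^2.
N_0 = 2
N_1 = 2 + 2^2 = 6
N_2 = 2 + 6^2 = 38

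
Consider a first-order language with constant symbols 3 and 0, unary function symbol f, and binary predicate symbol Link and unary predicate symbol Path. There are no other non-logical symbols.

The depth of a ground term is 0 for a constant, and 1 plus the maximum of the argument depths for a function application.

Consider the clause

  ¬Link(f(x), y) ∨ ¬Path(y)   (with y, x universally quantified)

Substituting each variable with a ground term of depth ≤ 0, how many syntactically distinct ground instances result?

Ground terms of depth ≤ 0:
  Let N_k = |{terms of depth ≤ k}|. Then N_0 = 2 and N_k = 2 + N_{k-1} for k ≥ 1 (one summand per function symbol, arity giving the exponent).
  N_0 = 2
So there are 2 ground terms available for substitution.
Each of y, x ranges independently over the available ground terms, and distinct assignments produce distinct instances.
Number of ground instances = 2^2 = 4.

4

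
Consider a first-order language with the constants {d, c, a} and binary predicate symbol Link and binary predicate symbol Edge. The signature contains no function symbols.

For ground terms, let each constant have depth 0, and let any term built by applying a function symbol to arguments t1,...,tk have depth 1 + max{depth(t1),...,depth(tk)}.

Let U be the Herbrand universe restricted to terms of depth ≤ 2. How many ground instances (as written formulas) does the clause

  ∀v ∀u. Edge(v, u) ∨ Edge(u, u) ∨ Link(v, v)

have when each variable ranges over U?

9

Ground terms of depth ≤ 2:
  With no function symbols every ground term is a constant, so there are exactly 3 ground terms at every depth bound.
  N_0 = 3
  N_1 = 3
  N_2 = 3
  Explicitly: d, c, a.
So there are 3 ground terms available for substitution.
The body mentions every one of the 2 quantified variables; since ground terms form a free algebra, no two substitutions collapse to the same formula.
Number of ground instances = 3^2 = 9.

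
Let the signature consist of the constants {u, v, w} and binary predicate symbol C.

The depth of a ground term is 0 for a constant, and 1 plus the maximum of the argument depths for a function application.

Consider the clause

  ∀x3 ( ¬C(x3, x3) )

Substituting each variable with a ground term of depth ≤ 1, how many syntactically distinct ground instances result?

Ground terms of depth ≤ 1:
  With no function symbols every ground term is a constant, so there are exactly 3 ground terms at every depth bound.
  N_0 = 3
  N_1 = 3
So there are 3 ground terms available for substitution.
The clause has 1 distinct variable (x3), which appears in the body. In the free term algebra distinct substitutions yield syntactically distinct ground instances.
Number of ground instances = 3.

3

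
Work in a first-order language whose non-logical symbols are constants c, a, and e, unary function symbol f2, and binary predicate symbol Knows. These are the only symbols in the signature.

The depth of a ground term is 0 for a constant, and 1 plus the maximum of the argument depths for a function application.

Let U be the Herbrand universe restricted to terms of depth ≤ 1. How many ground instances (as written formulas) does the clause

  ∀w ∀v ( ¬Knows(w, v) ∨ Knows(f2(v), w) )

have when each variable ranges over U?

36

Ground terms of depth ≤ 1:
  If N_k denotes the number of depth-≤k ground terms, the 3 constants give N_0 = 3, and each function symbol of arity r contributes N_{k-1}^r new terms at level k: N_k = 3 + N_{k-1}.
  N_0 = 3
  N_1 = 3 + 3 = 6
  Explicitly: c, a, e, f2(c), f2(a), f2(e).
So there are 6 ground terms available for substitution.
Each of w, v ranges independently over the available ground terms, and distinct assignments produce distinct instances.
Number of ground instances = 6^2 = 36.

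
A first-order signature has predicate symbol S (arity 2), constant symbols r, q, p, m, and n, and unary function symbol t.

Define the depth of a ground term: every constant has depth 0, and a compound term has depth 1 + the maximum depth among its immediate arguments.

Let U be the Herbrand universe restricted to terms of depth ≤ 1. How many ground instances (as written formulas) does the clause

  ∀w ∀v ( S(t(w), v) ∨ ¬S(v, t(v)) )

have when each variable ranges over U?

Ground terms of depth ≤ 1:
  Write N_k for the number of ground terms of depth ≤ k. A term of depth ≤ k is either a constant or a function symbol applied to arguments of depth ≤ k−1, so N_k = 5 + N_{k-1}.
  N_0 = 5
  N_1 = 5 + 5 = 10
So there are 10 ground terms available for substitution.
The clause has 2 distinct variables (w, v), each appearing in the body. In the free term algebra distinct substitutions yield syntactically distinct ground instances.
Number of ground instances = 10^2 = 100.

100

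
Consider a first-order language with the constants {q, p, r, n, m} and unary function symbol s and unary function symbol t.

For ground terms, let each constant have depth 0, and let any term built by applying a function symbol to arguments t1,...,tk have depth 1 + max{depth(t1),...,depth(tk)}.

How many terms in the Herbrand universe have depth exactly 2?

Write N_k for the number of ground terms of depth ≤ k. A term of depth ≤ k is either a constant or a function symbol applied to arguments of depth ≤ k−1, so N_k = 5 + N_{k-1} + N_{k-1}.
N_0 = 5
N_1 = 5 + 5 + 5 = 15
N_2 = 5 + 15 + 15 = 35
Terms of depth exactly 2: N_2 − N_1 = 35 − 15 = 20.

20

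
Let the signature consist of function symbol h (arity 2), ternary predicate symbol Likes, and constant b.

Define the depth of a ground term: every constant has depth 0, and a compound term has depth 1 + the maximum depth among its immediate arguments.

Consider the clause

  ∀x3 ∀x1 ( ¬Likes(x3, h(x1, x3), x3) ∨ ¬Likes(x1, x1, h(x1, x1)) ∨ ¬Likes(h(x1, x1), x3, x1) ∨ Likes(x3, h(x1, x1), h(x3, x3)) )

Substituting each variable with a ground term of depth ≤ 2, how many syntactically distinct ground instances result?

25

Ground terms of depth ≤ 2:
  Count level by level. With function symbols h/2, the terms of depth ≤ k are the 1 constant together with each function applied to depth-≤(k−1) tuples, so N_k = 1 + N_{k-1}^2.
  N_0 = 1
  N_1 = 1 + 1^2 = 2
  N_2 = 1 + 2^2 = 5
  Explicitly: b, h(b, b), h(b, h(b, b)), h(h(b, b), b), h(h(b, b), h(b, b)).
So there are 5 ground terms available for substitution.
There are 2 variables to instantiate (x3, x1), each occurring in at least one literal, so different choices give different ground instances.
Number of ground instances = 5^2 = 25.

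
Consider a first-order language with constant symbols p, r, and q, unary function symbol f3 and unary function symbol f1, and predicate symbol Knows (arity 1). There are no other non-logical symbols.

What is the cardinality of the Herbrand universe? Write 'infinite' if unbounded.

The signature has at least one function symbol (f3, arity 1) and at least one constant (p).
Iterating f3 gives infinitely many distinct ground terms: p, f3(p), f3(f3(p)), ...
So the Herbrand universe is infinite.

infinite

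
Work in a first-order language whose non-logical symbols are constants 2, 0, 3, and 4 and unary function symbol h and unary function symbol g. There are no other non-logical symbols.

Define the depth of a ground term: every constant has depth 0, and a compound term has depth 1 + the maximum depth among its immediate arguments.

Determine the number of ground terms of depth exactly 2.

Let N_k = |{terms of depth ≤ k}|. Then N_0 = 4 and N_k = 4 + N_{k-1} + N_{k-1} for k ≥ 1 (one summand per function symbol, arity giving the exponent).
N_0 = 4
N_1 = 4 + 4 + 4 = 12
N_2 = 4 + 12 + 12 = 28
Terms of depth exactly 2: N_2 − N_1 = 28 − 12 = 16.

16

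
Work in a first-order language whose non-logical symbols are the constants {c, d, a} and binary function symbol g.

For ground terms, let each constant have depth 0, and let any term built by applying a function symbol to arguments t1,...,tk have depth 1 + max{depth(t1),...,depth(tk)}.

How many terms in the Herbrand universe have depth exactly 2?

Write N_k for the number of ground terms of depth ≤ k. A term of depth ≤ k is either a constant or a function symbol applied to arguments of depth ≤ k−1, so N_k = 3 + N_{k-1}^2.
N_0 = 3
N_1 = 3 + 3^2 = 12
N_2 = 3 + 12^2 = 147
Terms of depth exactly 2: N_2 − N_1 = 147 − 12 = 135.

135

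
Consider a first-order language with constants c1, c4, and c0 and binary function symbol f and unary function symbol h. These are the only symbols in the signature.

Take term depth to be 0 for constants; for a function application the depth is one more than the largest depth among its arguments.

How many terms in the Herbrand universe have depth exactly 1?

12

Let N_k = |{terms of depth ≤ k}|. Then N_0 = 3 and N_k = 3 + N_{k-1}^2 + N_{k-1} for k ≥ 1 (one summand per function symbol, arity giving the exponent).
N_0 = 3
N_1 = 3 + 3^2 + 3 = 15
Terms of depth exactly 1: N_1 − N_0 = 15 − 3 = 12.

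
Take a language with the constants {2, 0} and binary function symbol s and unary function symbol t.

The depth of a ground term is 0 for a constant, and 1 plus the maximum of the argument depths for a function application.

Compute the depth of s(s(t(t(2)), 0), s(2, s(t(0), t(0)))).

4

depth(t(2)) = 1 + depth(2) = 1 + 0 = 1
depth(t(t(2))) = 1 + depth(t(2)) = 1 + 1 = 2
depth(s(t(t(2)), 0)) = 1 + max(2, 0) = 3
depth(t(0)) = 1 + depth(0) = 1 + 0 = 1
depth(s(t(0), t(0))) = 1 + max(1, 1) = 2
depth(s(2, s(t(0), t(0)))) = 1 + max(0, 2) = 3
depth(s(s(t(t(2)), 0), s(2, s(t(0), t(0))))) = 1 + max(3, 3) = 4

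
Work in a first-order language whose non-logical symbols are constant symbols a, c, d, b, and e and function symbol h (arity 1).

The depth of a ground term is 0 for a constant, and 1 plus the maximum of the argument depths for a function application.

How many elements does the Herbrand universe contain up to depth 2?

15

Count level by level. With function symbols h/1, the terms of depth ≤ k are the 5 constants together with each function applied to depth-≤(k−1) tuples, so N_k = 5 + N_{k-1}.
N_0 = 5
N_1 = 5 + 5 = 10
N_2 = 5 + 10 = 15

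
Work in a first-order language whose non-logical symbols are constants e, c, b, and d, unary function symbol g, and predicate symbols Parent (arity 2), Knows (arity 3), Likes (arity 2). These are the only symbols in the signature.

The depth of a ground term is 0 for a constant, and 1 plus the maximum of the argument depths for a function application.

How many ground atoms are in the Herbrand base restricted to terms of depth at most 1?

First count ground terms of depth ≤ 1.
Let N_k count ground terms of depth at most k. Each non-constant term of depth ≤ k is some function symbol applied to depth-≤(k−1) arguments, giving N_k = 4 + N_{k-1}.
N_0 = 4
N_1 = 4 + 4 = 8
Explicitly: e, c, b, d, g(e), g(c), g(b), g(d).
So |H| = 8.
A ground atom is a predicate applied to a tuple of terms from H, so the count is the sum over predicates of |H|^arity:
  Parent: 8^2 = 64;  Knows: 8^3 = 512;  Likes: 8^2 = 64
Total ground atoms: 64 + 512 + 64 = 640.

640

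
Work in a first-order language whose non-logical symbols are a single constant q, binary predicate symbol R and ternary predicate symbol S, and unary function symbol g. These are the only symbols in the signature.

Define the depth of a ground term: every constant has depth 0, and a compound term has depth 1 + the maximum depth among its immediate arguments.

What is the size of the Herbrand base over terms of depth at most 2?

36

First count ground terms of depth ≤ 2.
Let N_k = |{terms of depth ≤ k}|. Then N_0 = 1 and N_k = 1 + N_{k-1} for k ≥ 1 (one summand per function symbol, arity giving the exponent).
N_0 = 1
N_1 = 1 + 1 = 2
N_2 = 1 + 2 = 3
Explicitly: q, g(q), g(g(q)).
So |H| = 3.
A ground atom is a predicate applied to a tuple of terms from H, so the count is the sum over predicates of |H|^arity:
  R: 3^2 = 9;  S: 3^3 = 27
Total ground atoms: 9 + 27 = 36.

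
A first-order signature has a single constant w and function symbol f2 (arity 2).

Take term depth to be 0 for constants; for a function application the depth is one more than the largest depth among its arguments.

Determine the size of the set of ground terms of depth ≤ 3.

26

Let N_k = |{terms of depth ≤ k}|. Then N_0 = 1 and N_k = 1 + N_{k-1}^2 for k ≥ 1 (one summand per function symbol, arity giving the exponent).
N_0 = 1
N_1 = 1 + 1^2 = 2
N_2 = 1 + 2^2 = 5
N_3 = 1 + 5^2 = 26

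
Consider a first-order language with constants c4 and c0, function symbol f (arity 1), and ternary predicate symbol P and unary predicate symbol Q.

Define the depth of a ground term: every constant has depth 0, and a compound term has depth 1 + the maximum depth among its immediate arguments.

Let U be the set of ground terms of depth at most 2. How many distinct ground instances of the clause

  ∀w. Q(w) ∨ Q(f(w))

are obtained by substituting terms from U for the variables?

6

Ground terms of depth ≤ 2:
  Count level by level. With function symbols f/1, the terms of depth ≤ k are the 2 constants together with each function applied to depth-≤(k−1) tuples, so N_k = 2 + N_{k-1}.
  N_0 = 2
  N_1 = 2 + 2 = 4
  N_2 = 2 + 4 = 6
So there are 6 ground terms available for substitution.
The body mentions the single quantified variable w; since ground terms form a free algebra, no two substitutions collapse to the same formula.
Number of ground instances = 6.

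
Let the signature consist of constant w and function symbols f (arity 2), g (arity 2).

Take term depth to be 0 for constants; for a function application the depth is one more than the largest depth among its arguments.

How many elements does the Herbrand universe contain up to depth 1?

3

Write N_k for the number of ground terms of depth ≤ k. A term of depth ≤ k is either a constant or a function symbol applied to arguments of depth ≤ k−1, so N_k = 1 + N_{k-1}^2 + N_{k-1}^2.
N_0 = 1
N_1 = 1 + 1^2 + 1^2 = 3
Explicitly: w, f(w, w), g(w, w).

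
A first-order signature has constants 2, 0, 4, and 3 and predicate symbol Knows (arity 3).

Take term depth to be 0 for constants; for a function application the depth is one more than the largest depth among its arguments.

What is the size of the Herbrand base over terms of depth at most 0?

First count ground terms of depth ≤ 0.
With no function symbols every ground term is a constant, so there are exactly 4 ground terms at every depth bound.
N_0 = 4
Explicitly: 2, 0, 4, 3.
So |H| = 4.
Ground atoms are formed by filling each argument slot of a predicate with a term from H, so an r-ary predicate gives |H|^r atoms:
  Knows: 4^3 = 64
Total ground atoms: 64.

64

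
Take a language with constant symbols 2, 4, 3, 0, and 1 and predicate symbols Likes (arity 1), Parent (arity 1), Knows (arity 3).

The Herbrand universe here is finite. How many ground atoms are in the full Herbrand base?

135

With no function symbols, the Herbrand universe is just the 5 constants.
Ground atoms per predicate: Likes: 5, Parent: 5, Knows: 5^3 = 125.
Herbrand base size = 5 + 5 + 125 = 135.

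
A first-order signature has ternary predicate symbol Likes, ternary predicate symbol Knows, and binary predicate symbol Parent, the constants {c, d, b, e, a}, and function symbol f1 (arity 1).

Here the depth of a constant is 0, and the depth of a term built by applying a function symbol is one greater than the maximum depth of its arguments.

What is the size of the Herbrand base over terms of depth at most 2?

First count ground terms of depth ≤ 2.
If N_k denotes the number of depth-≤k ground terms, the 5 constants give N_0 = 5, and each function symbol of arity r contributes N_{k-1}^r new terms at level k: N_k = 5 + N_{k-1}.
N_0 = 5
N_1 = 5 + 5 = 10
N_2 = 5 + 10 = 15
So |H| = 15.
Ground atoms are formed by filling each argument slot of a predicate with a term from H, so an r-ary predicate gives |H|^r atoms:
  Likes: 15^3 = 3375;  Knows: 15^3 = 3375;  Parent: 15^2 = 225
Total ground atoms: 3375 + 3375 + 225 = 6975.

6975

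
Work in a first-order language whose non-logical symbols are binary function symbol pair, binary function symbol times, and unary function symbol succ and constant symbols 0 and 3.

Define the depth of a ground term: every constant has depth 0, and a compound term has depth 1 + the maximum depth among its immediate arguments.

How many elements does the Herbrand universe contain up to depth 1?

12

Let N_k count ground terms of depth at most k. Each non-constant term of depth ≤ k is some function symbol applied to depth-≤(k−1) arguments, giving N_k = 2 + N_{k-1}^2 + N_{k-1}^2 + N_{k-1}.
N_0 = 2
N_1 = 2 + 2^2 + 2^2 + 2 = 12
Explicitly: 0, 3, pair(0, 0), pair(0, 3), pair(3, 0), pair(3, 3), times(0, 0), times(0, 3), times(3, 0), times(3, 3), succ(0), succ(3).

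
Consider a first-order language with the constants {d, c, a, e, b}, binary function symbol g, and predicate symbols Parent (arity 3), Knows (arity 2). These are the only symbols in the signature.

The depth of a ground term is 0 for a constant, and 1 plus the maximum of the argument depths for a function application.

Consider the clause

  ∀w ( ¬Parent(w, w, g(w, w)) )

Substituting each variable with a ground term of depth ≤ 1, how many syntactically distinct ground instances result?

30

Ground terms of depth ≤ 1:
  Count level by level. With function symbols g/2, the terms of depth ≤ k are the 5 constants together with each function applied to depth-≤(k−1) tuples, so N_k = 5 + N_{k-1}^2.
  N_0 = 5
  N_1 = 5 + 5^2 = 30
So there are 30 ground terms available for substitution.
There is 1 variable to instantiate (w),  occurring in at least one literal, so different choices give different ground instances.
Number of ground instances = 30.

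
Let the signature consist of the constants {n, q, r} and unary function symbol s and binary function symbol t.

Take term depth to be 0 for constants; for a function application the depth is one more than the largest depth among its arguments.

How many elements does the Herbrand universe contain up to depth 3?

59295

If N_k denotes the number of depth-≤k ground terms, the 3 constants give N_0 = 3, and each function symbol of arity r contributes N_{k-1}^r new terms at level k: N_k = 3 + N_{k-1} + N_{k-1}^2.
N_0 = 3
N_1 = 3 + 3 + 3^2 = 15
N_2 = 3 + 15 + 15^2 = 243
N_3 = 3 + 243 + 243^2 = 59295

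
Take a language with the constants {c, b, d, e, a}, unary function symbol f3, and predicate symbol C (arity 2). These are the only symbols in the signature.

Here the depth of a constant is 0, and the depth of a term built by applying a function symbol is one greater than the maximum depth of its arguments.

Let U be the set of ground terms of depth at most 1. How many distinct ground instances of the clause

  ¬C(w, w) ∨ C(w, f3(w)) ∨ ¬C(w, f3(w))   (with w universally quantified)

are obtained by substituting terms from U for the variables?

10

Ground terms of depth ≤ 1:
  Write N_k for the number of ground terms of depth ≤ k. A term of depth ≤ k is either a constant or a function symbol applied to arguments of depth ≤ k−1, so N_k = 5 + N_{k-1}.
  N_0 = 5
  N_1 = 5 + 5 = 10
So there are 10 ground terms available for substitution.
The clause has 1 distinct variable (w), which appears in the body. In the free term algebra distinct substitutions yield syntactically distinct ground instances.
Number of ground instances = 10.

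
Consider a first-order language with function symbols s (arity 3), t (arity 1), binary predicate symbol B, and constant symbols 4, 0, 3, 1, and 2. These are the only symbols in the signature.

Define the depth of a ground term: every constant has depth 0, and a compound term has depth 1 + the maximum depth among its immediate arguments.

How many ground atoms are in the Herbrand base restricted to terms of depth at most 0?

First count ground terms of depth ≤ 0.
Let N_k = |{terms of depth ≤ k}|. Then N_0 = 5 and N_k = 5 + N_{k-1}^3 + N_{k-1} for k ≥ 1 (one summand per function symbol, arity giving the exponent).
N_0 = 5
Explicitly: 4, 0, 3, 1, 2.
So |H| = 5.
Ground atoms are formed by filling each argument slot of a predicate with a term from H, so an r-ary predicate gives |H|^r atoms:
  B: 5^2 = 25
Total ground atoms: 25.

25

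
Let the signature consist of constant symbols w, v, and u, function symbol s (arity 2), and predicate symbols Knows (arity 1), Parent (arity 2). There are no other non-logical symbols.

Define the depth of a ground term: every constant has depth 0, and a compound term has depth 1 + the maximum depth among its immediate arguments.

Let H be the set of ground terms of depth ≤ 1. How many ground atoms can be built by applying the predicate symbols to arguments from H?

First count ground terms of depth ≤ 1.
If N_k denotes the number of depth-≤k ground terms, the 3 constants give N_0 = 3, and each function symbol of arity r contributes N_{k-1}^r new terms at level k: N_k = 3 + N_{k-1}^2.
N_0 = 3
N_1 = 3 + 3^2 = 12
Explicitly: w, v, u, s(w, w), s(w, v), s(w, u), s(v, w), s(v, v), s(v, u), s(u, w), s(u, v), s(u, u).
So |H| = 12.
For each predicate symbol, the number of ground atoms is |H| raised to its arity; summing:
  Knows: 12;  Parent: 12^2 = 144
Total ground atoms: 12 + 144 = 156.

156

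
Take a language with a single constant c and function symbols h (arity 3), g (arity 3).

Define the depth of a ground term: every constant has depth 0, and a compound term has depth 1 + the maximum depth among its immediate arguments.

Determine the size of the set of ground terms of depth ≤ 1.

Count level by level. With function symbols h/3, g/3, the terms of depth ≤ k are the 1 constant together with each function applied to depth-≤(k−1) tuples, so N_k = 1 + N_{k-1}^3 + N_{k-1}^3.
N_0 = 1
N_1 = 1 + 1^3 + 1^3 = 3
Explicitly: c, h(c, c, c), g(c, c, c).

3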